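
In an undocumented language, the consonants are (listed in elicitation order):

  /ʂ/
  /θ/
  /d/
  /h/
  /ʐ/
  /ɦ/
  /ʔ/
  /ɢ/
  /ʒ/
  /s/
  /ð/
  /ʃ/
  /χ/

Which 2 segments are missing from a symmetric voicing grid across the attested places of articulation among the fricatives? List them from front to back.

/z/, /ʁ/

Voiceless: /θ/ (dental), /s/ (alveolar), /ʃ/ (postalveolar), /ʂ/ (retroflex), /χ/ (uvular), /h/ (glottal).
Voiced: /ð/ (dental), /ʒ/ (postalveolar), /ʐ/ (retroflex), /ɦ/ (glottal).
Gaps, from front to back: alveolar lacks voiced (/z/); uvular lacks voiced (/ʁ/).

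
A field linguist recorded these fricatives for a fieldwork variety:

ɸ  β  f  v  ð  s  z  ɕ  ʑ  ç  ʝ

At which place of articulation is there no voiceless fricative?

bilabial: voiceless /ɸ/, voiced /β/.
labiodental: voiceless /f/, voiced /v/.
dental: voiceless —, voiced /ð/.
alveolar: voiceless /s/, voiced /z/.
alveolo-palatal: voiceless /ɕ/, voiced /ʑ/.
palatal: voiceless /ç/, voiced /ʝ/.
Every place of articulation has a voiceless member except dental, where /θ/ would be expected.

dental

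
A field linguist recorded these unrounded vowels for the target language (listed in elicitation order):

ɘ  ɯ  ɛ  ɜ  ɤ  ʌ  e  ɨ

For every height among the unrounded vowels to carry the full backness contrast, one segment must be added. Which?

/i/

height            front     central   back    
high              —         ɨ         ɯ       
high-mid          e         ɘ         ɤ       
low-mid           ɛ         ɜ         ʌ       
The high row has no front member, so the gap is the high front unrounded vowel /i/.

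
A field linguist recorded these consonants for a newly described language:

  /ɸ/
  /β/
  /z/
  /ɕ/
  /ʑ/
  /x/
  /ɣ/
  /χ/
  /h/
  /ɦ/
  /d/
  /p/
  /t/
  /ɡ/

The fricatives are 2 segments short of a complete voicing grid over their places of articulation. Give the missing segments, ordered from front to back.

/s/, /ʁ/

Voiceless: /ɸ/ (bilabial), /ɕ/ (alveolo-palatal), /x/ (velar), /χ/ (uvular), /h/ (glottal).
Voiced: /β/ (bilabial), /z/ (alveolar), /ʑ/ (alveolo-palatal), /ɣ/ (velar), /ɦ/ (glottal).
Gaps, from front to back: alveolar lacks voiceless (/s/); uvular lacks voiced (/ʁ/).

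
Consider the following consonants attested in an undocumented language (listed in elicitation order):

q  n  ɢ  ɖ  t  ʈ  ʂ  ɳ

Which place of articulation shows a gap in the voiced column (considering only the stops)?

alveolar

Voiceless: /t/ (alveolar), /ʈ/ (retroflex), /q/ (uvular).
Voiced: /ɖ/ (retroflex), /ɢ/ (uvular).
Every place of articulation has a voiced member except alveolar, where /d/ would be expected.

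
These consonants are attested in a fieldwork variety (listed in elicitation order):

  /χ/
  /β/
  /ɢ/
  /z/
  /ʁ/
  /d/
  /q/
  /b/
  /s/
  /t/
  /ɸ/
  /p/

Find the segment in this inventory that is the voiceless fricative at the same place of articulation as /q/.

/χ/

/q/ is a voiceless uvular stop.
The voiceless fricative at the same place is a voiceless uvular fricative — in this inventory, /χ/.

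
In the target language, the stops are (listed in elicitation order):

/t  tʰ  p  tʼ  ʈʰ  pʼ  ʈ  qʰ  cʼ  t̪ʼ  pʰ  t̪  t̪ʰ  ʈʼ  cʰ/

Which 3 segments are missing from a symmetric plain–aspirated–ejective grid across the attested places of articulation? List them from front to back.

bilabial: plain /p/, aspirated /pʰ/, ejective /pʼ/.
dental: plain /t̪/, aspirated /t̪ʰ/, ejective /t̪ʼ/.
alveolar: plain /t/, aspirated /tʰ/, ejective /tʼ/.
retroflex: plain /ʈ/, aspirated /ʈʰ/, ejective /ʈʼ/.
palatal: plain —, aspirated /cʰ/, ejective /cʼ/.
uvular: plain —, aspirated /qʰ/, ejective —.
Gaps, from front to back: palatal lacks plain (/c/); uvular lacks plain (/q/); uvular lacks ejective (/qʼ/).

/c/, /q/, /qʼ/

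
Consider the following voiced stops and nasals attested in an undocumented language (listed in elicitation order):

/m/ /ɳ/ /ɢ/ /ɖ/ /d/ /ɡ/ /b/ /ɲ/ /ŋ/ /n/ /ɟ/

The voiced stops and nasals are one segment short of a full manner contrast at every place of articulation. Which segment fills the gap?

/ɴ/

bilabial: oral stop /b/, nasal /m/.
alveolar: oral stop /d/, nasal /n/.
retroflex: oral stop /ɖ/, nasal /ɳ/.
palatal: oral stop /ɟ/, nasal /ɲ/.
velar: oral stop /ɡ/, nasal /ŋ/.
uvular: oral stop /ɢ/, nasal —.
The uvular row has no nasal member, so the gap is the uvular nasal /ɴ/.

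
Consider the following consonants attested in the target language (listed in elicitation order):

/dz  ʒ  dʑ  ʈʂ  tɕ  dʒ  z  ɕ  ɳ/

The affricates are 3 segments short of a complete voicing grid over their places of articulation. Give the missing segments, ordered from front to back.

alveolar: voiceless —, voiced /dz/.
postalveolar: voiceless —, voiced /dʒ/.
retroflex: voiceless /ʈʂ/, voiced —.
alveolo-palatal: voiceless /tɕ/, voiced /dʑ/.
Gaps, from front to back: alveolar lacks voiceless (/ts/); postalveolar lacks voiceless (/tʃ/); retroflex lacks voiced (/ɖʐ/).

/ts/, /tʃ/, /ɖʐ/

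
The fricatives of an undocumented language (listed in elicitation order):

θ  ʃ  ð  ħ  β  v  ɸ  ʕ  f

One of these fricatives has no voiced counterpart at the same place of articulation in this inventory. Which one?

Bilabial: /ɸ/ ~ /β/
Labiodental: /f/ ~ /v/
Dental: /θ/ ~ /ð/
Pharyngeal: /ħ/ ~ /ʕ/
Postalveolar: only /ʃ/ (voiceless); no voiced partner.
So /ʃ/ is the unpaired segment.

/ʃ/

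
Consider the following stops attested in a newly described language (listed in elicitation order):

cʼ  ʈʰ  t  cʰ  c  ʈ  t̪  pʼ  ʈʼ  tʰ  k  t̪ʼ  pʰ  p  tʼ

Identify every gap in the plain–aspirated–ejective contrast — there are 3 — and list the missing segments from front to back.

place of articulation  plain     aspirated  ejective
bilabial          p         pʰ        pʼ      
dental            t̪        —         t̪ʼ     
alveolar          t         tʰ        tʼ      
retroflex         ʈ         ʈʰ        ʈʼ      
palatal           c         cʰ        cʼ      
velar             k         —         —       
Gaps, from front to back: dental lacks aspirated (/t̪ʰ/); velar lacks aspirated (/kʰ/); velar lacks ejective (/kʼ/).

/t̪ʰ/, /kʰ/, /kʼ/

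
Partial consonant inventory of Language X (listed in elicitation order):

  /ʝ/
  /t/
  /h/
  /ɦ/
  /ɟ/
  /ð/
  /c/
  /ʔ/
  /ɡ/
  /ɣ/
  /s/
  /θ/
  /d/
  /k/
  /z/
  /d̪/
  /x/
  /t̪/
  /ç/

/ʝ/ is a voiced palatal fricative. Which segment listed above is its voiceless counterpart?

The voiceless counterpart is a voiceless palatal fricative — in this inventory, /ç/.

/ç/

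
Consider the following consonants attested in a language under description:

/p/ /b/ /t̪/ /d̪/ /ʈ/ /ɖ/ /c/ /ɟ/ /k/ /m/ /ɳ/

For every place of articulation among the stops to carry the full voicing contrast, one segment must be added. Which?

Voiceless: /p/ (bilabial), /t̪/ (dental), /ʈ/ (retroflex), /c/ (palatal), /k/ (velar).
Voiced: /b/ (bilabial), /d̪/ (dental), /ɖ/ (retroflex), /ɟ/ (palatal).
The velar row has no voiced member, so the gap is the voiced velar stop /ɡ/.

/ɡ/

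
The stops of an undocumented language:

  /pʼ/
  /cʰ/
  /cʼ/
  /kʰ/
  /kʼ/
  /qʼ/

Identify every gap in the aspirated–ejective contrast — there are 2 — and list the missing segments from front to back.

bilabial: aspirated —, ejective /pʼ/.
palatal: aspirated /cʰ/, ejective /cʼ/.
velar: aspirated /kʰ/, ejective /kʼ/.
uvular: aspirated —, ejective /qʼ/.
Gaps, from front to back: bilabial lacks aspirated (/pʰ/); uvular lacks aspirated (/qʰ/).

/pʰ/, /qʰ/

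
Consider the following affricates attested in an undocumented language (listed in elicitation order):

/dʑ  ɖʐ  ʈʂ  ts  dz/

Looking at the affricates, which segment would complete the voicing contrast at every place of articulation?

/tɕ/

place of articulation  voiceless  voiced  
alveolar          ts        dz      
retroflex         ʈʂ        ɖʐ      
alveolo-palatal   —         dʑ      
The alveolo-palatal row has no voiceless member, so the gap is the voiceless alveolo-palatal affricate /tɕ/.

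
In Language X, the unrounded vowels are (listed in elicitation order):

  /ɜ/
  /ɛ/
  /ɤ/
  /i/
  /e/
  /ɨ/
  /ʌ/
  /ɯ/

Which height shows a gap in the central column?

high-mid

high: front /i/, central /ɨ/, back /ɯ/.
high-mid: front /e/, central —, back /ɤ/.
low-mid: front /ɛ/, central /ɜ/, back /ʌ/.
Every height has a central member except high-mid, where /ɘ/ would be expected.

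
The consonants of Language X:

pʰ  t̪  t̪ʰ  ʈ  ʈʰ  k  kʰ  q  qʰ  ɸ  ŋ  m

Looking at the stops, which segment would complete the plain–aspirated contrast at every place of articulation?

bilabial: plain —, aspirated /pʰ/.
dental: plain /t̪/, aspirated /t̪ʰ/.
retroflex: plain /ʈ/, aspirated /ʈʰ/.
velar: plain /k/, aspirated /kʰ/.
uvular: plain /q/, aspirated /qʰ/.
The bilabial row has no plain member, so the gap is the plain bilabial stop /p/.

/p/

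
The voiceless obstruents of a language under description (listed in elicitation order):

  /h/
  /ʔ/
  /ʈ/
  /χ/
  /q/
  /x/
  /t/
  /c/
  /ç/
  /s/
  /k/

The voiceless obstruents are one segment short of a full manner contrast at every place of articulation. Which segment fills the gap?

alveolar: stop /t/, fricative /s/.
retroflex: stop /ʈ/, fricative —.
palatal: stop /c/, fricative /ç/.
velar: stop /k/, fricative /x/.
uvular: stop /q/, fricative /χ/.
glottal: stop /ʔ/, fricative /h/.
The retroflex row has no fricative member, so the gap is the retroflex fricative /ʂ/.

/ʂ/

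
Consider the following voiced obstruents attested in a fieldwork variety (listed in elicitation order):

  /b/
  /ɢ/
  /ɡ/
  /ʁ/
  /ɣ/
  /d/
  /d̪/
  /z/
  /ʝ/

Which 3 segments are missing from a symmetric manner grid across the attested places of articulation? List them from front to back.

/β/, /ð/, /ɟ/

Stop: /b/ (bilabial), /d̪/ (dental), /d/ (alveolar), /ɡ/ (velar), /ɢ/ (uvular).
Fricative: /z/ (alveolar), /ʝ/ (palatal), /ɣ/ (velar), /ʁ/ (uvular).
Gaps, from front to back: bilabial lacks fricative (/β/); dental lacks fricative (/ð/); palatal lacks stop (/ɟ/).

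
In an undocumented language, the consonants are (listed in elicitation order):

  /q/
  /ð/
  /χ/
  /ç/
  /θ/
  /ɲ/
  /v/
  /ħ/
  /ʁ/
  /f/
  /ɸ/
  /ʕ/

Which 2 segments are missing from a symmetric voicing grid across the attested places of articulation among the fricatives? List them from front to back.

bilabial: voiceless /ɸ/, voiced —.
labiodental: voiceless /f/, voiced /v/.
dental: voiceless /θ/, voiced /ð/.
palatal: voiceless /ç/, voiced —.
uvular: voiceless /χ/, voiced /ʁ/.
pharyngeal: voiceless /ħ/, voiced /ʕ/.
Gaps, from front to back: bilabial lacks voiced (/β/); palatal lacks voiced (/ʝ/).

/β/, /ʝ/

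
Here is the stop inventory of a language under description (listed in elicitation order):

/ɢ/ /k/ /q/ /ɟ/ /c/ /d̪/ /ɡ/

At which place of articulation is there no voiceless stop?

dental: voiceless —, voiced /d̪/.
palatal: voiceless /c/, voiced /ɟ/.
velar: voiceless /k/, voiced /ɡ/.
uvular: voiceless /q/, voiced /ɢ/.
Every place of articulation has a voiceless member except dental, where /t̪/ would be expected.

dental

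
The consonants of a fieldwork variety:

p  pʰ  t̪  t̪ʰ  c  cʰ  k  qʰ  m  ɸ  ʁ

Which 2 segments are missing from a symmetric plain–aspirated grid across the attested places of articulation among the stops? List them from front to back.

place of articulation  plain     aspirated
bilabial          p         pʰ      
dental            t̪        t̪ʰ     
palatal           c         cʰ      
velar             k         —       
uvular            —         qʰ      
Gaps, from front to back: velar lacks aspirated (/kʰ/); uvular lacks plain (/q/).

/kʰ/, /q/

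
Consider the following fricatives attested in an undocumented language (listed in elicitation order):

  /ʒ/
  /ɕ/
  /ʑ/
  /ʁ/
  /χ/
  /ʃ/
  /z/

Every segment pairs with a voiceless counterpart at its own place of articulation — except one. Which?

Postalveolar: /ʃ/ ~ /ʒ/
Alveolo-palatal: /ɕ/ ~ /ʑ/
Uvular: /χ/ ~ /ʁ/
Alveolar: only /z/ (voiced); no voiceless partner.
So /z/ is the unpaired segment.

/z/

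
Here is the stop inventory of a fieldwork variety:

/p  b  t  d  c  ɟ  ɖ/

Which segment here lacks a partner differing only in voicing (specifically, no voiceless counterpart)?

Bilabial: /p/ ~ /b/
Alveolar: /t/ ~ /d/
Palatal: /c/ ~ /ɟ/
Retroflex: only /ɖ/ (voiced); no voiceless partner.
So /ɖ/ is the unpaired segment.

/ɖ/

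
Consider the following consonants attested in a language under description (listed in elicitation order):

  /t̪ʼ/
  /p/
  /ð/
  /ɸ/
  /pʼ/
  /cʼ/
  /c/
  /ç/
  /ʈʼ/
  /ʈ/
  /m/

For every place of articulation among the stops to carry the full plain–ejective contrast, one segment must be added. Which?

/t̪/

place of articulation  plain     ejective
bilabial          p         pʼ      
dental            —         t̪ʼ     
retroflex         ʈ         ʈʼ      
palatal           c         cʼ      
The dental row has no plain member, so the gap is the plain dental stop /t̪/.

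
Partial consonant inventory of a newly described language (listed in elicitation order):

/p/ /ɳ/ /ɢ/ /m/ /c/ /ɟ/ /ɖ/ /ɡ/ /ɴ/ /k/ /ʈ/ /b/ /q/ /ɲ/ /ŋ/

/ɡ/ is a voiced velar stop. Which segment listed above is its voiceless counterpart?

/k/

The voiceless counterpart is a voiceless velar stop — in this inventory, /k/.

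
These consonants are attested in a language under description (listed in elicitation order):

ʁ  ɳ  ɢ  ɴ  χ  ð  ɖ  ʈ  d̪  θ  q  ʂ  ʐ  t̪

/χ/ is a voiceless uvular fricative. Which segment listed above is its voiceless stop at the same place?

The voiceless stop at the same place is a voiceless uvular stop — in this inventory, /q/.

/q/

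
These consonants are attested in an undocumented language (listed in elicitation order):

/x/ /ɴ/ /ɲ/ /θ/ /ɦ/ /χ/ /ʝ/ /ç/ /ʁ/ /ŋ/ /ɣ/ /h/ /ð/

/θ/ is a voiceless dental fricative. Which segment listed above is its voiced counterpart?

The voiced counterpart is a voiced dental fricative — in this inventory, /ð/.

/ð/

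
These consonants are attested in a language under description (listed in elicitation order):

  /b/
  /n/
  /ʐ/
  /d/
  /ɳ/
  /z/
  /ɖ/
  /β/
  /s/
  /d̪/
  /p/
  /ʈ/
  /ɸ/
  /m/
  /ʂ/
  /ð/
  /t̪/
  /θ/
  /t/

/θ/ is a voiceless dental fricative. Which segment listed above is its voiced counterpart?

/ð/

The voiced counterpart is a voiced dental fricative — in this inventory, /ð/.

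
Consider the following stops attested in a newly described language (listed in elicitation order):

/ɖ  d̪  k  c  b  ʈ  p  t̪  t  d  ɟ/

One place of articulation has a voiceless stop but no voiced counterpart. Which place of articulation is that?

bilabial: voiceless /p/, voiced /b/.
dental: voiceless /t̪/, voiced /d̪/.
alveolar: voiceless /t/, voiced /d/.
retroflex: voiceless /ʈ/, voiced /ɖ/.
palatal: voiceless /c/, voiced /ɟ/.
velar: voiceless /k/, voiced —.
Every place of articulation has a voiced member except velar, where /ɡ/ would be expected.

velar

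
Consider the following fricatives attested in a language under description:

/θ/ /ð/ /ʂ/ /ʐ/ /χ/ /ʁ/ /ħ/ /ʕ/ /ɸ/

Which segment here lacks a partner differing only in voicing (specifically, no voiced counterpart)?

Dental: /θ/ ~ /ð/
Retroflex: /ʂ/ ~ /ʐ/
Uvular: /χ/ ~ /ʁ/
Pharyngeal: /ħ/ ~ /ʕ/
Bilabial: only /ɸ/ (voiceless); no voiced partner.
So /ɸ/ is the unpaired segment.

/ɸ/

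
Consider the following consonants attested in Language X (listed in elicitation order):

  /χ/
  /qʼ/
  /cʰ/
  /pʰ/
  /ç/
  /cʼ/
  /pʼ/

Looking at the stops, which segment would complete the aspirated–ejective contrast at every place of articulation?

place of articulation  aspirated  ejective
bilabial          pʰ        pʼ      
palatal           cʰ        cʼ      
uvular            —         qʼ      
The uvular row has no aspirated member, so the gap is the aspirated uvular stop /qʰ/.

/qʰ/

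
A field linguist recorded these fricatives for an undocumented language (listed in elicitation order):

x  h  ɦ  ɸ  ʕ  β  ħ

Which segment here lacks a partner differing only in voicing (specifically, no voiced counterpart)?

/x/

Bilabial: /ɸ/ ~ /β/
Pharyngeal: /ħ/ ~ /ʕ/
Glottal: /h/ ~ /ɦ/
Velar: only /x/ (voiceless); no voiced partner.
So /x/ is the unpaired segment.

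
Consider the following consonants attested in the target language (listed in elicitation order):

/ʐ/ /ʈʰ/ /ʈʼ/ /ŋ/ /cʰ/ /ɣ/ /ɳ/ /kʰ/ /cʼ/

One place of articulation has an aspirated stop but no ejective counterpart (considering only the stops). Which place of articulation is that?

velar

place of articulation  aspirated  ejective
retroflex         ʈʰ        ʈʼ      
palatal           cʰ        cʼ      
velar             kʰ        —       
Every place of articulation has an ejective member except velar, where /kʼ/ would be expected.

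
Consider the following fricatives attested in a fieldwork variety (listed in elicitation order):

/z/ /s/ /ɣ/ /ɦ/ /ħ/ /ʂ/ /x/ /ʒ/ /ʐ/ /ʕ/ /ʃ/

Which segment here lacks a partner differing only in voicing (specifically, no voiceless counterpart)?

Alveolar: /s/ ~ /z/
Postalveolar: /ʃ/ ~ /ʒ/
Retroflex: /ʂ/ ~ /ʐ/
Velar: /x/ ~ /ɣ/
Pharyngeal: /ħ/ ~ /ʕ/
Glottal: only /ɦ/ (voiced); no voiceless partner.
So /ɦ/ is the unpaired segment.

/ɦ/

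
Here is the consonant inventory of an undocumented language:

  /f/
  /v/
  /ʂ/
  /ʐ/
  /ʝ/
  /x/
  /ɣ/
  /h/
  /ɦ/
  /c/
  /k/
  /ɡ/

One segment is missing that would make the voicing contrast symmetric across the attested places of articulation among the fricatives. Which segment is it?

/ç/

Voiceless: /f/ (labiodental), /ʂ/ (retroflex), /x/ (velar), /h/ (glottal).
Voiced: /v/ (labiodental), /ʐ/ (retroflex), /ʝ/ (palatal), /ɣ/ (velar), /ɦ/ (glottal).
The palatal row has no voiceless member, so the gap is the voiceless palatal fricative /ç/.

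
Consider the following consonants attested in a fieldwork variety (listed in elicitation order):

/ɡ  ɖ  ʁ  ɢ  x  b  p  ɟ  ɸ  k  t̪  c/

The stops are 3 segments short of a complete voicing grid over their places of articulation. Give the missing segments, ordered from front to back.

place of articulation  voiceless  voiced  
bilabial          p         b       
dental            t̪        —       
retroflex         —         ɖ       
palatal           c         ɟ       
velar             k         ɡ       
uvular            —         ɢ       
Gaps, from front to back: dental lacks voiced (/d̪/); retroflex lacks voiceless (/ʈ/); uvular lacks voiceless (/q/).

/d̪/, /ʈ/, /q/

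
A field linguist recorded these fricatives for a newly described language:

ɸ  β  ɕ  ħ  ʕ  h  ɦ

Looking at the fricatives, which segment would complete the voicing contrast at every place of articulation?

/ʑ/

Voiceless: /ɸ/ (bilabial), /ɕ/ (alveolo-palatal), /ħ/ (pharyngeal), /h/ (glottal).
Voiced: /β/ (bilabial), /ʕ/ (pharyngeal), /ɦ/ (glottal).
The alveolo-palatal row has no voiced member, so the gap is the voiced alveolo-palatal fricative /ʑ/.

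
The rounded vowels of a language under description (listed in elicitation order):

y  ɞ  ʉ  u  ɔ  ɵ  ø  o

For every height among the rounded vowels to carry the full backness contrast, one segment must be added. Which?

/œ/

high: front /y/, central /ʉ/, back /u/.
high-mid: front /ø/, central /ɵ/, back /o/.
low-mid: front —, central /ɞ/, back /ɔ/.
The low-mid row has no front member, so the gap is the low-mid front rounded vowel /œ/.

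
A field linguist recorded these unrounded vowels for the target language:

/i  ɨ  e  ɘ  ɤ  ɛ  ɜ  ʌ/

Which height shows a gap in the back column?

Front: /i/ (high), /e/ (high-mid), /ɛ/ (low-mid).
Central: /ɨ/ (high), /ɘ/ (high-mid), /ɜ/ (low-mid).
Back: /ɤ/ (high-mid), /ʌ/ (low-mid).
Every height has a back member except high, where /ɯ/ would be expected.

high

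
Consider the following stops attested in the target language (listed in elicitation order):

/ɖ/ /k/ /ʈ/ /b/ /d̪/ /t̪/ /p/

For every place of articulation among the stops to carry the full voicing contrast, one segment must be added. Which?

bilabial: voiceless /p/, voiced /b/.
dental: voiceless /t̪/, voiced /d̪/.
retroflex: voiceless /ʈ/, voiced /ɖ/.
velar: voiceless /k/, voiced —.
The velar row has no voiced member, so the gap is the voiced velar stop /ɡ/.

/ɡ/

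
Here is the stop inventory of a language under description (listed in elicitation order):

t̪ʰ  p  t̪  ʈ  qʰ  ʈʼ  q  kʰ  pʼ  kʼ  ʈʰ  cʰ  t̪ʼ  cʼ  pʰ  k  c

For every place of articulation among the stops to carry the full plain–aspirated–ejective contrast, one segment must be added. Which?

/qʼ/

place of articulation  plain     aspirated  ejective
bilabial          p         pʰ        pʼ      
dental            t̪        t̪ʰ       t̪ʼ     
retroflex         ʈ         ʈʰ        ʈʼ      
palatal           c         cʰ        cʼ      
velar             k         kʰ        kʼ      
uvular            q         qʰ        —       
The uvular row has no ejective member, so the gap is the ejective uvular stop /qʼ/.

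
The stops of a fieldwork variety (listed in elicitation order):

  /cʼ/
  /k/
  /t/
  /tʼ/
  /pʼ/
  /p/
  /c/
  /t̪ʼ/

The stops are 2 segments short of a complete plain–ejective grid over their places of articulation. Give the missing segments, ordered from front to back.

/t̪/, /kʼ/

place of articulation  plain     ejective
bilabial          p         pʼ      
dental            —         t̪ʼ     
alveolar          t         tʼ      
palatal           c         cʼ      
velar             k         —       
Gaps, from front to back: dental lacks plain (/t̪/); velar lacks ejective (/kʼ/).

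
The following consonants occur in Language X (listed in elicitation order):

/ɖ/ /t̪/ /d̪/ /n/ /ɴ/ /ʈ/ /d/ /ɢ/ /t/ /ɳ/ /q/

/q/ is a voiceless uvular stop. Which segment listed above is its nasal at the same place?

The nasal at the same place is an uvular nasal — in this inventory, /ɴ/.

/ɴ/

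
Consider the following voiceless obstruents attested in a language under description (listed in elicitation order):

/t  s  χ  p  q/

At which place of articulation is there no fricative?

bilabial: stop /p/, fricative —.
alveolar: stop /t/, fricative /s/.
uvular: stop /q/, fricative /χ/.
Every place of articulation has a fricative member except bilabial, where /ɸ/ would be expected.

bilabial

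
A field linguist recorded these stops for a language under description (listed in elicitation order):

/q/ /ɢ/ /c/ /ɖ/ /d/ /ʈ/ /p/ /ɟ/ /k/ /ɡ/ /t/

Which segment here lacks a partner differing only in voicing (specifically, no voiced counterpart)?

Alveolar: /t/ ~ /d/
Retroflex: /ʈ/ ~ /ɖ/
Palatal: /c/ ~ /ɟ/
Velar: /k/ ~ /ɡ/
Uvular: /q/ ~ /ɢ/
Bilabial: only /p/ (voiceless); no voiced partner.
So /p/ is the unpaired segment.

/p/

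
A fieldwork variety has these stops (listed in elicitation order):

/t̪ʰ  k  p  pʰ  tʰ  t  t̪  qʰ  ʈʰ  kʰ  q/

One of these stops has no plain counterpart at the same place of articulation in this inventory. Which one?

Bilabial: /p/ ~ /pʰ/
Dental: /t̪/ ~ /t̪ʰ/
Alveolar: /t/ ~ /tʰ/
Velar: /k/ ~ /kʰ/
Uvular: /q/ ~ /qʰ/
Retroflex: only /ʈʰ/ (aspirated); no plain partner.
So /ʈʰ/ is the unpaired segment.

/ʈʰ/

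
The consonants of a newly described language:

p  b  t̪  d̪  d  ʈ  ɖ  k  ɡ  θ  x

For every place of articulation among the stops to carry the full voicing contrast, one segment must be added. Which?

bilabial: voiceless /p/, voiced /b/.
dental: voiceless /t̪/, voiced /d̪/.
alveolar: voiceless —, voiced /d/.
retroflex: voiceless /ʈ/, voiced /ɖ/.
velar: voiceless /k/, voiced /ɡ/.
The alveolar row has no voiceless member, so the gap is the voiceless alveolar stop /t/.

/t/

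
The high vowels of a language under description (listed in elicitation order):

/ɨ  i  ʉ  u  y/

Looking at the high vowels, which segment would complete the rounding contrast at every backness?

/ɯ/

Unrounded: /i/ (front), /ɨ/ (central).
Rounded: /y/ (front), /ʉ/ (central), /u/ (back).
The back row has no unrounded member, so the gap is the back unrounded vowel /ɯ/.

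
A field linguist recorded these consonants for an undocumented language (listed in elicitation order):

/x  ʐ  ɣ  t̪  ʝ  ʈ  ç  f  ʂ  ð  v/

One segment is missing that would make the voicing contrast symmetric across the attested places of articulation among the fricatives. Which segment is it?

/θ/

labiodental: voiceless /f/, voiced /v/.
dental: voiceless —, voiced /ð/.
retroflex: voiceless /ʂ/, voiced /ʐ/.
palatal: voiceless /ç/, voiced /ʝ/.
velar: voiceless /x/, voiced /ɣ/.
The dental row has no voiceless member, so the gap is the voiceless dental fricative /θ/.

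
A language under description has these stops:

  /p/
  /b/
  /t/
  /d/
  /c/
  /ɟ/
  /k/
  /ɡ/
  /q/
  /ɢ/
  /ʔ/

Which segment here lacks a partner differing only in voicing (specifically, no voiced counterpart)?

Bilabial: /p/ ~ /b/
Alveolar: /t/ ~ /d/
Palatal: /c/ ~ /ɟ/
Velar: /k/ ~ /ɡ/
Uvular: /q/ ~ /ɢ/
Glottal: only /ʔ/ (voiceless); no voiced partner.
So /ʔ/ is the unpaired segment.

/ʔ/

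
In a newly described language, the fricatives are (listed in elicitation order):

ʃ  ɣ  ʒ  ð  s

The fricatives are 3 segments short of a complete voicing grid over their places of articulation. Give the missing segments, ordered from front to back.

/θ/, /z/, /x/

dental: voiceless —, voiced /ð/.
alveolar: voiceless /s/, voiced —.
postalveolar: voiceless /ʃ/, voiced /ʒ/.
velar: voiceless —, voiced /ɣ/.
Gaps, from front to back: dental lacks voiceless (/θ/); alveolar lacks voiced (/z/); velar lacks voiceless (/x/).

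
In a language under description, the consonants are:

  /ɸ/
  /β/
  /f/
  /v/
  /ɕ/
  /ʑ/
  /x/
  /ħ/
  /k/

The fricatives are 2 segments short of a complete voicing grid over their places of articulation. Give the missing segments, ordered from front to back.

Voiceless: /ɸ/ (bilabial), /f/ (labiodental), /ɕ/ (alveolo-palatal), /x/ (velar), /ħ/ (pharyngeal).
Voiced: /β/ (bilabial), /v/ (labiodental), /ʑ/ (alveolo-palatal).
Gaps, from front to back: velar lacks voiced (/ɣ/); pharyngeal lacks voiced (/ʕ/).

/ɣ/, /ʕ/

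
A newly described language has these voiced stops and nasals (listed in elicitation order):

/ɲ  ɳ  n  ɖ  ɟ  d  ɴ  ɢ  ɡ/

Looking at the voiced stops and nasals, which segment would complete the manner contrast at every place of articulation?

Oral stop: /d/ (alveolar), /ɖ/ (retroflex), /ɟ/ (palatal), /ɡ/ (velar), /ɢ/ (uvular).
Nasal: /n/ (alveolar), /ɳ/ (retroflex), /ɲ/ (palatal), /ɴ/ (uvular).
The velar row has no nasal member, so the gap is the velar nasal /ŋ/.

/ŋ/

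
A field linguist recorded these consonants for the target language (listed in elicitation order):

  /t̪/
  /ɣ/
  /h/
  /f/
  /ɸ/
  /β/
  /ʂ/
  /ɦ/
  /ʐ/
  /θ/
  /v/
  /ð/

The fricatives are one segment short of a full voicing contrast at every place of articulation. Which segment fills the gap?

Voiceless: /ɸ/ (bilabial), /f/ (labiodental), /θ/ (dental), /ʂ/ (retroflex), /h/ (glottal).
Voiced: /β/ (bilabial), /v/ (labiodental), /ð/ (dental), /ʐ/ (retroflex), /ɣ/ (velar), /ɦ/ (glottal).
The velar row has no voiceless member, so the gap is the voiceless velar fricative /x/.

/x/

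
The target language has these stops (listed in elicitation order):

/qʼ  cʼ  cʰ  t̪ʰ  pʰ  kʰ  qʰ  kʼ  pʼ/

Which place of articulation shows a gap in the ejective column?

dental

Aspirated: /pʰ/ (bilabial), /t̪ʰ/ (dental), /cʰ/ (palatal), /kʰ/ (velar), /qʰ/ (uvular).
Ejective: /pʼ/ (bilabial), /cʼ/ (palatal), /kʼ/ (velar), /qʼ/ (uvular).
Every place of articulation has an ejective member except dental, where /t̪ʼ/ would be expected.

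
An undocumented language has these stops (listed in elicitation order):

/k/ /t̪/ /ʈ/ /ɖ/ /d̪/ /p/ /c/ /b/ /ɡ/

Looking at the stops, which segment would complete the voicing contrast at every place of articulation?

/ɟ/

bilabial: voiceless /p/, voiced /b/.
dental: voiceless /t̪/, voiced /d̪/.
retroflex: voiceless /ʈ/, voiced /ɖ/.
palatal: voiceless /c/, voiced —.
velar: voiceless /k/, voiced /ɡ/.
The palatal row has no voiced member, so the gap is the voiced palatal stop /ɟ/.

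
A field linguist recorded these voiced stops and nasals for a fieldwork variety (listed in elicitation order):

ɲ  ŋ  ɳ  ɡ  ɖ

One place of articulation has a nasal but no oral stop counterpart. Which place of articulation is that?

palatal

Oral stop: /ɖ/ (retroflex), /ɡ/ (velar).
Nasal: /ɳ/ (retroflex), /ɲ/ (palatal), /ŋ/ (velar).
Every place of articulation has an oral stop member except palatal, where /ɟ/ would be expected.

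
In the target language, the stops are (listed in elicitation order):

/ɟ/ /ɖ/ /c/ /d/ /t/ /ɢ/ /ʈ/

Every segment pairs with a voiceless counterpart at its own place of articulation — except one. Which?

/ɢ/

Alveolar: /t/ ~ /d/
Retroflex: /ʈ/ ~ /ɖ/
Palatal: /c/ ~ /ɟ/
Uvular: only /ɢ/ (voiced); no voiceless partner.
So /ɢ/ is the unpaired segment.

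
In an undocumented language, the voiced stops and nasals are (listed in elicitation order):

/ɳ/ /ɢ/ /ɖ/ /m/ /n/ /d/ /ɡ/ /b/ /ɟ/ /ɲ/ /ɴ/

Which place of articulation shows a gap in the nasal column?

velar

Oral stop: /b/ (bilabial), /d/ (alveolar), /ɖ/ (retroflex), /ɟ/ (palatal), /ɡ/ (velar), /ɢ/ (uvular).
Nasal: /m/ (bilabial), /n/ (alveolar), /ɳ/ (retroflex), /ɲ/ (palatal), /ɴ/ (uvular).
Every place of articulation has a nasal member except velar, where /ŋ/ would be expected.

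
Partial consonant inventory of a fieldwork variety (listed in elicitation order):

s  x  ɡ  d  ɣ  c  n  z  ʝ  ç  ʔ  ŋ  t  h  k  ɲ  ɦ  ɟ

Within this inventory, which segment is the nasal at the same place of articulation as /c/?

/c/ is a voiceless palatal stop.
The nasal at the same place is a palatal nasal — in this inventory, /ɲ/.

/ɲ/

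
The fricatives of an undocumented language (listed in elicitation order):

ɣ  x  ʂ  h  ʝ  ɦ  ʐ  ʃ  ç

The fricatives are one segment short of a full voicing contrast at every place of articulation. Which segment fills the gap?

/ʒ/

Voiceless: /ʃ/ (postalveolar), /ʂ/ (retroflex), /ç/ (palatal), /x/ (velar), /h/ (glottal).
Voiced: /ʐ/ (retroflex), /ʝ/ (palatal), /ɣ/ (velar), /ɦ/ (glottal).
The postalveolar row has no voiced member, so the gap is the voiced postalveolar fricative /ʒ/.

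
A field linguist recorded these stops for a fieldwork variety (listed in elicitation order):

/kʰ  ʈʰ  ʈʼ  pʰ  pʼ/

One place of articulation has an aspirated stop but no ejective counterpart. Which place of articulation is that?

place of articulation  aspirated  ejective
bilabial          pʰ        pʼ      
retroflex         ʈʰ        ʈʼ      
velar             kʰ        —       
Every place of articulation has an ejective member except velar, where /kʼ/ would be expected.

velar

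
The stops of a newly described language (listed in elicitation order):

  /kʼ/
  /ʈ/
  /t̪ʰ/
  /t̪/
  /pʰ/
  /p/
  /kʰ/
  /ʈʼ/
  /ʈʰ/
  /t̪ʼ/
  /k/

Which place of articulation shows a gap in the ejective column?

bilabial

Plain: /p/ (bilabial), /t̪/ (dental), /ʈ/ (retroflex), /k/ (velar).
Aspirated: /pʰ/ (bilabial), /t̪ʰ/ (dental), /ʈʰ/ (retroflex), /kʰ/ (velar).
Ejective: /t̪ʼ/ (dental), /ʈʼ/ (retroflex), /kʼ/ (velar).
Every place of articulation has an ejective member except bilabial, where /pʼ/ would be expected.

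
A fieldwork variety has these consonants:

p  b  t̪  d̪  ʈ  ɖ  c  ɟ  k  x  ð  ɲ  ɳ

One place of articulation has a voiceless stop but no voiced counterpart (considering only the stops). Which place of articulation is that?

velar

place of articulation  voiceless  voiced  
bilabial          p         b       
dental            t̪        d̪      
retroflex         ʈ         ɖ       
palatal           c         ɟ       
velar             k         —       
Every place of articulation has a voiced member except velar, where /ɡ/ would be expected.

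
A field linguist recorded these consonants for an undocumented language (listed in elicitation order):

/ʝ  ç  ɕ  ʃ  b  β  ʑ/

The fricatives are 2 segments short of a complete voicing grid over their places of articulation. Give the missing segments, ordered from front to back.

place of articulation  voiceless  voiced  
bilabial          —         β       
postalveolar      ʃ         —       
alveolo-palatal   ɕ         ʑ       
palatal           ç         ʝ       
Gaps, from front to back: bilabial lacks voiceless (/ɸ/); postalveolar lacks voiced (/ʒ/).

/ɸ/, /ʒ/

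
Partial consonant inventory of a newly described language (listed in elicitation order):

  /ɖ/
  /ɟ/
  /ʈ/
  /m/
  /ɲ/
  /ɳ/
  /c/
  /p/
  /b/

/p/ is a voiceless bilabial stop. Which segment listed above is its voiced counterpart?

The voiced counterpart is a voiced bilabial stop — in this inventory, /b/.

/b/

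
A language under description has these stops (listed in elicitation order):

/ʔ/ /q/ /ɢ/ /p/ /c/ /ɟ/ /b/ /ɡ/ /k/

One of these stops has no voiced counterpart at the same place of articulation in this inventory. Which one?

Bilabial: /p/ ~ /b/
Palatal: /c/ ~ /ɟ/
Velar: /k/ ~ /ɡ/
Uvular: /q/ ~ /ɢ/
Glottal: only /ʔ/ (voiceless); no voiced partner.
So /ʔ/ is the unpaired segment.

/ʔ/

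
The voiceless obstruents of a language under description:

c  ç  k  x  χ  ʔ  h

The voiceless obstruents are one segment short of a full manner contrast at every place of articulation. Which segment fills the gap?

/q/

Stop: /c/ (palatal), /k/ (velar), /ʔ/ (glottal).
Fricative: /ç/ (palatal), /x/ (velar), /χ/ (uvular), /h/ (glottal).
The uvular row has no stop member, so the gap is the uvular stop /q/.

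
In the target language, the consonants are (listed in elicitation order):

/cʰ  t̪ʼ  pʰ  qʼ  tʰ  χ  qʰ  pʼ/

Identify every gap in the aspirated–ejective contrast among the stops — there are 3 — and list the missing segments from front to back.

/t̪ʰ/, /tʼ/, /cʼ/

place of articulation  aspirated  ejective
bilabial          pʰ        pʼ      
dental            —         t̪ʼ     
alveolar          tʰ        —       
palatal           cʰ        —       
uvular            qʰ        qʼ      
Gaps, from front to back: dental lacks aspirated (/t̪ʰ/); alveolar lacks ejective (/tʼ/); palatal lacks ejective (/cʼ/).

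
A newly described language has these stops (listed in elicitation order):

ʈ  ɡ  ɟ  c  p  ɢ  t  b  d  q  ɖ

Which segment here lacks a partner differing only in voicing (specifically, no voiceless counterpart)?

/ɡ/

Bilabial: /p/ ~ /b/
Alveolar: /t/ ~ /d/
Retroflex: /ʈ/ ~ /ɖ/
Palatal: /c/ ~ /ɟ/
Uvular: /q/ ~ /ɢ/
Velar: only /ɡ/ (voiced); no voiceless partner.
So /ɡ/ is the unpaired segment.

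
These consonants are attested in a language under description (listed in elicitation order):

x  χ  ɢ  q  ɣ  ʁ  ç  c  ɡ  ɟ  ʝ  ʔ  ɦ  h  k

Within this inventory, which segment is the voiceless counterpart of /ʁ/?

/ʁ/ is a voiced uvular fricative.
The voiceless counterpart is a voiceless uvular fricative — in this inventory, /χ/.

/χ/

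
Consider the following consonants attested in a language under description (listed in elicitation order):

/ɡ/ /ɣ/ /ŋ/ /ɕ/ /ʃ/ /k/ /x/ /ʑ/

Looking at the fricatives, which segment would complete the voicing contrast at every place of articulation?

/ʒ/

postalveolar: voiceless /ʃ/, voiced —.
alveolo-palatal: voiceless /ɕ/, voiced /ʑ/.
velar: voiceless /x/, voiced /ɣ/.
The postalveolar row has no voiced member, so the gap is the voiced postalveolar fricative /ʒ/.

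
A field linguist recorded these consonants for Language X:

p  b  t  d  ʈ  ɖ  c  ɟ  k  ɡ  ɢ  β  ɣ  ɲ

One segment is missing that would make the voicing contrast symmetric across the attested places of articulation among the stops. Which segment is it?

/q/

Voiceless: /p/ (bilabial), /t/ (alveolar), /ʈ/ (retroflex), /c/ (palatal), /k/ (velar).
Voiced: /b/ (bilabial), /d/ (alveolar), /ɖ/ (retroflex), /ɟ/ (palatal), /ɡ/ (velar), /ɢ/ (uvular).
The uvular row has no voiceless member, so the gap is the voiceless uvular stop /q/.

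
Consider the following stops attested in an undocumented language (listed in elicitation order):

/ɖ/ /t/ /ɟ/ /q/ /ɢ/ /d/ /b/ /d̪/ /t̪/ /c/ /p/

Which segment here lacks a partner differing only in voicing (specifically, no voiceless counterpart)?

Bilabial: /p/ ~ /b/
Dental: /t̪/ ~ /d̪/
Alveolar: /t/ ~ /d/
Palatal: /c/ ~ /ɟ/
Uvular: /q/ ~ /ɢ/
Retroflex: only /ɖ/ (voiced); no voiceless partner.
So /ɖ/ is the unpaired segment.

/ɖ/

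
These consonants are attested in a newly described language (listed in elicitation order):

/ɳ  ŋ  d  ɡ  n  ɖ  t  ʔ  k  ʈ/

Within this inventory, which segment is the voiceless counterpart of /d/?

/d/ is a voiced alveolar stop.
The voiceless counterpart is a voiceless alveolar stop — in this inventory, /t/.

/t/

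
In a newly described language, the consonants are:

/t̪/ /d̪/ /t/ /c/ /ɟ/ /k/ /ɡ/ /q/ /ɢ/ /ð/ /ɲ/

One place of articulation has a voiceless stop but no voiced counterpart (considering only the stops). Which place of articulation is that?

dental: voiceless /t̪/, voiced /d̪/.
alveolar: voiceless /t/, voiced —.
palatal: voiceless /c/, voiced /ɟ/.
velar: voiceless /k/, voiced /ɡ/.
uvular: voiceless /q/, voiced /ɢ/.
Every place of articulation has a voiced member except alveolar, where /d/ would be expected.

alveolar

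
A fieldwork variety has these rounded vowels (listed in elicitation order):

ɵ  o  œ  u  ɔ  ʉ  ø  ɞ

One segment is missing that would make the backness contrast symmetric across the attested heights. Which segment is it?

high: front —, central /ʉ/, back /u/.
high-mid: front /ø/, central /ɵ/, back /o/.
low-mid: front /œ/, central /ɞ/, back /ɔ/.
The high row has no front member, so the gap is the high front rounded vowel /y/.

/y/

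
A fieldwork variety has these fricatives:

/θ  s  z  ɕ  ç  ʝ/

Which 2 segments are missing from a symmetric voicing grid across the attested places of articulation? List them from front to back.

/ð/, /ʑ/

place of articulation  voiceless  voiced  
dental            θ         —       
alveolar          s         z       
alveolo-palatal   ɕ         —       
palatal           ç         ʝ       
Gaps, from front to back: dental lacks voiced (/ð/); alveolo-palatal lacks voiced (/ʑ/).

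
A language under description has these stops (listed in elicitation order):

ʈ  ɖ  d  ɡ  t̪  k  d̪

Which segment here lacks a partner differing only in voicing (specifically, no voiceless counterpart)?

/d/

Dental: /t̪/ ~ /d̪/
Retroflex: /ʈ/ ~ /ɖ/
Velar: /k/ ~ /ɡ/
Alveolar: only /d/ (voiced); no voiceless partner.
So /d/ is the unpaired segment.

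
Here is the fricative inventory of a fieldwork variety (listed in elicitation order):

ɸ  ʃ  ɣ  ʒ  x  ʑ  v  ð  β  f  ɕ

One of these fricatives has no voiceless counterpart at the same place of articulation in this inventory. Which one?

/ð/

Bilabial: /ɸ/ ~ /β/
Labiodental: /f/ ~ /v/
Postalveolar: /ʃ/ ~ /ʒ/
Alveolo-palatal: /ɕ/ ~ /ʑ/
Velar: /x/ ~ /ɣ/
Dental: only /ð/ (voiced); no voiceless partner.
So /ð/ is the unpaired segment.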